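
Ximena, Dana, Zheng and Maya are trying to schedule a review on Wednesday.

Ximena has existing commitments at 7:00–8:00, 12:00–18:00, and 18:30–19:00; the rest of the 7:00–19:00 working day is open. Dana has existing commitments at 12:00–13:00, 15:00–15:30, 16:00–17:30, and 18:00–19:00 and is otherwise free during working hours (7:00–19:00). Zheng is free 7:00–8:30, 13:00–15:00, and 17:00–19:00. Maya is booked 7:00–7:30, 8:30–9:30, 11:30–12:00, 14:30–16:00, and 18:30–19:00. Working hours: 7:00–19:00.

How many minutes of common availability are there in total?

30 minutes

Ximena free within 07:00–19:00: 08:00–12:00, 18:00–18:30.
Dana free within 07:00–19:00: 07:00–12:00, 13:00–15:00, 15:30–16:00, 17:30–18:00.
Maya free within 07:00–19:00: 07:30–08:30, 09:30–11:30, 12:00–14:30, 16:00–18:30.
Ximena ∩ Dana: 08:00–12:00.
Ximena ∩ Dana ∩ Zheng: 08:00–08:30.
Ximena ∩ Dana ∩ Zheng ∩ Maya: 08:00–08:30.
Total common minutes: 30.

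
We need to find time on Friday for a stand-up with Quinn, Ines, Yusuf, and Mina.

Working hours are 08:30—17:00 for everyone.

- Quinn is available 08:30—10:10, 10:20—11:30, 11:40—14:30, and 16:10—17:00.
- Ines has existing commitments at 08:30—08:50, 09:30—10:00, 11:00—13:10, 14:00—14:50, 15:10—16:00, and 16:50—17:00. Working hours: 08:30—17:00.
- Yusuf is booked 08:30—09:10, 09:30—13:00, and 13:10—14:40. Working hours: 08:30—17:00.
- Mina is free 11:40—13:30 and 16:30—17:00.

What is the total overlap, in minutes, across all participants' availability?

Ines free within 08:30–17:00: 08:50–09:30, 10:00–11:00, 13:10–14:00, 14:50–15:10, 16:00–16:50.
Yusuf free within 08:30–17:00: 09:10–09:30, 13:00–13:10, 14:40–17:00.
Quinn ∩ Ines: 08:50–09:30, 10:00–10:10, 10:20–11:00, 13:10–14:00, 16:10–16:50.
Quinn ∩ Ines ∩ Yusuf: 09:10–09:30, 16:10–16:50.
Quinn ∩ Ines ∩ Yusuf ∩ Mina: 16:30–16:50.
Total common minutes: 20.

20 minutes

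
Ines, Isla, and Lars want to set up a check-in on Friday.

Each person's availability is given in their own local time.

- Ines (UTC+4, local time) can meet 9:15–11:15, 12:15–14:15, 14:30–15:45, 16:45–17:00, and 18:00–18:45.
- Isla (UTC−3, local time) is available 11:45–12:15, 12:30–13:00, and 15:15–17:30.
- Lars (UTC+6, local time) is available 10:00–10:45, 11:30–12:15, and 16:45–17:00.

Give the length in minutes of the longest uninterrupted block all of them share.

Ines → UTC: 05:15–07:15, 08:15–10:15, 10:30–11:45, 12:45–13:00, 14:00–14:45.
Isla → UTC: 14:45–15:15, 15:30–16:00, 18:15–20:30.
Lars → UTC: 04:00–04:45, 05:30–06:15, 10:45–11:00.
Ines ∩ Isla: (none).
Ines ∩ Isla ∩ Lars: (none).
No common window.

0 minutes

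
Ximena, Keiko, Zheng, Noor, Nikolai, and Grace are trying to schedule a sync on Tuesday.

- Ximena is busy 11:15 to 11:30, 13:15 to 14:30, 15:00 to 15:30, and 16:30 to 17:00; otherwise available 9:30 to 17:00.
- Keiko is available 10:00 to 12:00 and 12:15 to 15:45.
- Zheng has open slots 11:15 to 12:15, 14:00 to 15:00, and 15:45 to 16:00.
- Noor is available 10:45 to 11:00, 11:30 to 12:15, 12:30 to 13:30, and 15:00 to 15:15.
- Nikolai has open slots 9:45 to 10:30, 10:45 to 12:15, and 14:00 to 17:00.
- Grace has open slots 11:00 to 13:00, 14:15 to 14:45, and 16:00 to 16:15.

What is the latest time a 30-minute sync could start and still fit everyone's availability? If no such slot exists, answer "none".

11:30

Ximena free within 09:30–17:00: 09:30–11:15, 11:30–13:15, 14:30–15:00, 15:30–16:30.
Ximena ∩ Keiko: 10:00–11:15, 11:30–12:00, 12:15–13:15, 14:30–15:00, 15:30–15:45.
Ximena ∩ Keiko ∩ Zheng: 11:30–12:00, 14:30–15:00.
Ximena ∩ Keiko ∩ Zheng ∩ Noor: 11:30–12:00.
Ximena ∩ Keiko ∩ Zheng ∩ Noor ∩ Nikolai: 11:30–12:00.
Ximena ∩ Keiko ∩ Zheng ∩ Noor ∩ Nikolai ∩ Grace: 11:30–12:00.
Windows ≥ 30 min: 11:30–12:00.
Latest start in the last window 11:30–12:00 is 12:00 − 30 min = 11:30.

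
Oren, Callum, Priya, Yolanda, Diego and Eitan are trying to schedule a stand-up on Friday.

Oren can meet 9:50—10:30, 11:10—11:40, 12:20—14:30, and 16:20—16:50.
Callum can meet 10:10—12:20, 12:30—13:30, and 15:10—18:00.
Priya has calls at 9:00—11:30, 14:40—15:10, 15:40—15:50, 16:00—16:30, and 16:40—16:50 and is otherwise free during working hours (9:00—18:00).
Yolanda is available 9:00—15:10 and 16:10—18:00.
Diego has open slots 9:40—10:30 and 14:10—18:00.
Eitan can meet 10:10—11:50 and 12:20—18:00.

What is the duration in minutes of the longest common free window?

Priya free within 09:00–18:00: 11:30–14:40, 15:10–15:40, 15:50–16:00, 16:30–16:40, 16:50–18:00.
Oren ∩ Callum: 10:10–10:30, 11:10–11:40, 12:30–13:30, 16:20–16:50.
Oren ∩ Callum ∩ Priya: 11:30–11:40, 12:30–13:30, 16:30–16:40.
Oren ∩ Callum ∩ Priya ∩ Yolanda: 11:30–11:40, 12:30–13:30, 16:30–16:40.
Oren ∩ Callum ∩ Priya ∩ Yolanda ∩ Diego: 16:30–16:40.
Oren ∩ Callum ∩ Priya ∩ Yolanda ∩ Diego ∩ Eitan: 16:30–16:40.
Single common window of 10 minutes.

10 minutes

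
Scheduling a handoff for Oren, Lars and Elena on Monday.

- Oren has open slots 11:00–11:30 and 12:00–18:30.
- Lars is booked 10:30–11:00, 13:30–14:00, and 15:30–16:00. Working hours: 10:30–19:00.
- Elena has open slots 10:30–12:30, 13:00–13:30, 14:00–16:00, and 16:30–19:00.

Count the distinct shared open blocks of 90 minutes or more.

2

Lars free within 10:30–19:00: 11:00–13:30, 14:00–15:30, 16:00–19:00.
Oren ∩ Lars: 11:00–11:30, 12:00–13:30, 14:00–15:30, 16:00–18:30.
Oren ∩ Lars ∩ Elena: 11:00–11:30, 12:00–12:30, 13:00–13:30, 14:00–15:30, 16:30–18:30.
Windows ≥ 90 min: 14:00–15:30, 16:30–18:30.
That's 2 windows.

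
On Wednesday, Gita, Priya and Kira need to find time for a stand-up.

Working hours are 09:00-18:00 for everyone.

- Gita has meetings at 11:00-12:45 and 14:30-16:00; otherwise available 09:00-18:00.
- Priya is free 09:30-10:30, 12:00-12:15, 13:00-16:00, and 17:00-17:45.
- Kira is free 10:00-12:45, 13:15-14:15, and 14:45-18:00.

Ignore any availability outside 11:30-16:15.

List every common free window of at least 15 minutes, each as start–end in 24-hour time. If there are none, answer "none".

Gita free within 09:00–18:00: 09:00–11:00, 12:45–14:30, 16:00–18:00.
Gita ∩ Priya: 09:30–10:30, 13:00–14:30, 17:00–17:45.
Gita ∩ Priya ∩ Kira: 10:00–10:30, 13:15–14:15, 17:00–17:45.
Restricted to 11:30–16:15: 13:15–14:15.
Windows ≥ 15 min: 13:15–14:15.

13:15–14:15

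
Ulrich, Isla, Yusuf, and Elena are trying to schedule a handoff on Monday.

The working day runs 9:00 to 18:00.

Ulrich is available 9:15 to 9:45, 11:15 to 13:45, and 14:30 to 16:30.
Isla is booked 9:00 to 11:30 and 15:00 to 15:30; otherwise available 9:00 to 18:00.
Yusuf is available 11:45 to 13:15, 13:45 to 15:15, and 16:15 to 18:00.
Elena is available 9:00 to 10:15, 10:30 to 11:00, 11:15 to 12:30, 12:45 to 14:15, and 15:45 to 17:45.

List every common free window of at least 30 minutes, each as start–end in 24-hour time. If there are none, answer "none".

11:45–12:30, 12:45–13:15

Isla free within 09:00–18:00: 11:30–15:00, 15:30–18:00.
Ulrich ∩ Isla: 11:30–13:45, 14:30–15:00, 15:30–16:30.
Ulrich ∩ Isla ∩ Yusuf: 11:45–13:15, 14:30–15:00, 16:15–16:30.
Ulrich ∩ Isla ∩ Yusuf ∩ Elena: 11:45–12:30, 12:45–13:15, 16:15–16:30.
Windows ≥ 30 min: 11:45–12:30, 12:45–13:15.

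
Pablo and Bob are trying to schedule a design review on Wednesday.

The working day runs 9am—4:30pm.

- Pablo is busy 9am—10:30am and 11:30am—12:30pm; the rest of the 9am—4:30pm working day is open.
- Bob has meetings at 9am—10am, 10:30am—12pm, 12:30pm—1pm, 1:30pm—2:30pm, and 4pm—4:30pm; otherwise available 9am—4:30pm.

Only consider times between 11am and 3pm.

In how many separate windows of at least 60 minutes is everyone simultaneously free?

Pablo free within 09:00–16:30: 10:30–11:30, 12:30–16:30.
Bob free within 09:00–16:30: 10:00–10:30, 12:00–12:30, 13:00–13:30, 14:30–16:00.
Pablo ∩ Bob: 13:00–13:30, 14:30–16:00.
Restricted to 11:00–15:00: 13:00–13:30, 14:30–15:00.
Windows ≥ 60 min: (none).
That's 0 windows.

0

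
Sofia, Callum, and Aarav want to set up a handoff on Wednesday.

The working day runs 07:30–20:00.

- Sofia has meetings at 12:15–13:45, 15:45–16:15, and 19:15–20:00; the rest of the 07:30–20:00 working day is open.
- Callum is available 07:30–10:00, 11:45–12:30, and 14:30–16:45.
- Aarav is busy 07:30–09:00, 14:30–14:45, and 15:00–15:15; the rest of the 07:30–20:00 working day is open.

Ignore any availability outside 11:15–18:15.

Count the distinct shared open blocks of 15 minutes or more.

4

Sofia free within 07:30–20:00: 07:30–12:15, 13:45–15:45, 16:15–19:15.
Aarav free within 07:30–20:00: 09:00–14:30, 14:45–15:00, 15:15–20:00.
Sofia ∩ Callum: 07:30–10:00, 11:45–12:15, 14:30–15:45, 16:15–16:45.
Sofia ∩ Callum ∩ Aarav: 09:00–10:00, 11:45–12:15, 14:45–15:00, 15:15–15:45, 16:15–16:45.
Restricted to 11:15–18:15: 11:45–12:15, 14:45–15:00, 15:15–15:45, 16:15–16:45.
Windows ≥ 15 min: 11:45–12:15, 14:45–15:00, 15:15–15:45, 16:15–16:45.
That's 4 windows.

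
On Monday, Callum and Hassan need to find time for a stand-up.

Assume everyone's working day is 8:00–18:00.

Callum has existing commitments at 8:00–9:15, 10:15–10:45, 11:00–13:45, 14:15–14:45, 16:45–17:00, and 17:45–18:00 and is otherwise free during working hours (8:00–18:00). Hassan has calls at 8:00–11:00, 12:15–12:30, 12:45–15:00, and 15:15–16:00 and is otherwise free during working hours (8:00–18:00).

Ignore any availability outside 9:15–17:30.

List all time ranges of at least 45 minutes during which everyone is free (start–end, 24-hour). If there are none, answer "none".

Callum free within 08:00–18:00: 09:15–10:15, 10:45–11:00, 13:45–14:15, 14:45–16:45, 17:00–17:45.
Hassan free within 08:00–18:00: 11:00–12:15, 12:30–12:45, 15:00–15:15, 16:00–18:00.
Callum ∩ Hassan: 15:00–15:15, 16:00–16:45, 17:00–17:45.
Restricted to 09:15–17:30: 15:00–15:15, 16:00–16:45, 17:00–17:30.
Windows ≥ 45 min: 16:00–16:45.

16:00–16:45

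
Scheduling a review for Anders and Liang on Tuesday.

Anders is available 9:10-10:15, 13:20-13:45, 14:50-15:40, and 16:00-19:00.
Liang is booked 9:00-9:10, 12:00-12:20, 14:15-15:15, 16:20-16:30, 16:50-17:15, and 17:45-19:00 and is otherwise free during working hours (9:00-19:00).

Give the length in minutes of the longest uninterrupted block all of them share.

Liang free within 09:00–19:00: 09:10–12:00, 12:20–14:15, 15:15–16:20, 16:30–16:50, 17:15–17:45.
Anders ∩ Liang: 09:10–10:15, 13:20–13:45, 15:15–15:40, 16:00–16:20, 16:30–16:50, 17:15–17:45.
Common window lengths: 65, 25, 25, 20, 20, 30 min; longest is 65.

65 minutes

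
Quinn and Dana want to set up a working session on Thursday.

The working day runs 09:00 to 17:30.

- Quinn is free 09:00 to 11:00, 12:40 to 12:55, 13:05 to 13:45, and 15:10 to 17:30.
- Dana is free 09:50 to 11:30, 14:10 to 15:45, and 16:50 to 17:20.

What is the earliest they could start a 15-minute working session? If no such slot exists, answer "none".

09:50

Quinn ∩ Dana: 09:50–11:00, 15:10–15:45, 16:50–17:20.
Windows ≥ 15 min: 09:50–11:00, 15:10–15:45, 16:50–17:20.
Earliest such window starts at 09:50.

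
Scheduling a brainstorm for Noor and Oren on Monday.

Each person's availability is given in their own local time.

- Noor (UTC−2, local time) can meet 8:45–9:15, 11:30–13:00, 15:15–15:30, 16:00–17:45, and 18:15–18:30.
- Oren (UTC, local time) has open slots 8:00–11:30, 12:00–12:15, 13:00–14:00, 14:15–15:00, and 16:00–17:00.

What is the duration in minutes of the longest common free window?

45 minutes

Noor → UTC: 10:45–11:15, 13:30–15:00, 17:15–17:30, 18:00–19:45, 20:15–20:30.
Oren → UTC: 08:00–11:30, 12:00–12:15, 13:00–14:00, 14:15–15:00, 16:00–17:00.
Noor ∩ Oren: 10:45–11:15, 13:30–14:00, 14:15–15:00.
Common window lengths: 30, 30, 45 min; longest is 45.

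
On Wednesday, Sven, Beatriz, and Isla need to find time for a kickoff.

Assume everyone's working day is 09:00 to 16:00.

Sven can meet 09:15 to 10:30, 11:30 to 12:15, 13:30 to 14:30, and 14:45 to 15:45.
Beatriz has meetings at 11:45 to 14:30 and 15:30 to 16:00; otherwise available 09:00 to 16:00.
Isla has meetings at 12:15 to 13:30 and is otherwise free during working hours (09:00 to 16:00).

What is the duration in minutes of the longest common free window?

Beatriz free within 09:00–16:00: 09:00–11:45, 14:30–15:30.
Isla free within 09:00–16:00: 09:00–12:15, 13:30–16:00.
Sven ∩ Beatriz: 09:15–10:30, 11:30–11:45, 14:45–15:30.
Sven ∩ Beatriz ∩ Isla: 09:15–10:30, 11:30–11:45, 14:45–15:30.
Common window lengths: 75, 15, 45 min; longest is 75.

75 minutes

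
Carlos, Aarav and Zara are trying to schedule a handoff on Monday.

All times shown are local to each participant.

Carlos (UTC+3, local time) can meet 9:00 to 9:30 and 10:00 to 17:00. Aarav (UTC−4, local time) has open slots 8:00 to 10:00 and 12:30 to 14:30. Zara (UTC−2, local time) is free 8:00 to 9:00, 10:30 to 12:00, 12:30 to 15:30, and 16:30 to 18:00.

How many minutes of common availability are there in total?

Carlos → UTC: 06:00–06:30, 07:00–14:00.
Aarav → UTC: 12:00–14:00, 16:30–18:30.
Zara → UTC: 10:00–11:00, 12:30–14:00, 14:30–17:30, 18:30–20:00.
Carlos ∩ Aarav: 12:00–14:00.
Carlos ∩ Aarav ∩ Zara: 12:30–14:00.
Total common minutes: 90.

90 minutes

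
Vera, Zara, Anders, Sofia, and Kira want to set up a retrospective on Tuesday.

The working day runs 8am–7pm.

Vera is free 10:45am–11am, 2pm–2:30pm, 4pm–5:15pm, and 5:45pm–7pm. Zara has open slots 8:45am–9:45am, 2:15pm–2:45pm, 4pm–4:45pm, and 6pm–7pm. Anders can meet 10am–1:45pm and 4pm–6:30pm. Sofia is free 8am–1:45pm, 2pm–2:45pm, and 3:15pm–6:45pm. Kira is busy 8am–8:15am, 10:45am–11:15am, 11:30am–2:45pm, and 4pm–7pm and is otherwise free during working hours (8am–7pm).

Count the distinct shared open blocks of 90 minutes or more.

Kira free within 08:00–19:00: 08:15–10:45, 11:15–11:30, 14:45–16:00.
Vera ∩ Zara: 14:15–14:30, 16:00–16:45, 18:00–19:00.
Vera ∩ Zara ∩ Anders: 16:00–16:45, 18:00–18:30.
Vera ∩ Zara ∩ Anders ∩ Sofia: 16:00–16:45, 18:00–18:30.
Vera ∩ Zara ∩ Anders ∩ Sofia ∩ Kira: (none).
Windows ≥ 90 min: (none).
That's 0 windows.

0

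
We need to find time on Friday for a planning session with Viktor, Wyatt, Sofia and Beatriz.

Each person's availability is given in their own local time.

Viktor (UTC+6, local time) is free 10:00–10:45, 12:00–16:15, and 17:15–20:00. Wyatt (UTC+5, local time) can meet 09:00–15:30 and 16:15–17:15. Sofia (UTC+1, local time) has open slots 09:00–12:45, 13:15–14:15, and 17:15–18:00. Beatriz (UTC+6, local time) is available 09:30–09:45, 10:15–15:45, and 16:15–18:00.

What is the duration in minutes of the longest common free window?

105 minutes

Viktor → UTC: 04:00–04:45, 06:00–10:15, 11:15–14:00.
Wyatt → UTC: 04:00–10:30, 11:15–12:15.
Sofia → UTC: 08:00–11:45, 12:15–13:15, 16:15–17:00.
Beatriz → UTC: 03:30–03:45, 04:15–09:45, 10:15–12:00.
Viktor ∩ Wyatt: 04:00–04:45, 06:00–10:15, 11:15–12:15.
Viktor ∩ Wyatt ∩ Sofia: 08:00–10:15, 11:15–11:45.
Viktor ∩ Wyatt ∩ Sofia ∩ Beatriz: 08:00–09:45, 11:15–11:45.
Common window lengths: 105, 30 min; longest is 105.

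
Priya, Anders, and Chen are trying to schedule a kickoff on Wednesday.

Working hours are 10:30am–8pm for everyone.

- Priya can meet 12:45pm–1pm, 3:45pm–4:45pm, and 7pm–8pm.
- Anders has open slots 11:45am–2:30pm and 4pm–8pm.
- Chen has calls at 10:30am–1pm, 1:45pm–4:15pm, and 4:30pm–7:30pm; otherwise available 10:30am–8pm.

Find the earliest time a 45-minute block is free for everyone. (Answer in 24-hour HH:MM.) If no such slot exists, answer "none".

none

Chen free within 10:30–20:00: 13:00–13:45, 16:15–16:30, 19:30–20:00.
Priya ∩ Anders: 12:45–13:00, 16:00–16:45, 19:00–20:00.
Priya ∩ Anders ∩ Chen: 16:15–16:30, 19:30–20:00.
Windows ≥ 45 min: (none).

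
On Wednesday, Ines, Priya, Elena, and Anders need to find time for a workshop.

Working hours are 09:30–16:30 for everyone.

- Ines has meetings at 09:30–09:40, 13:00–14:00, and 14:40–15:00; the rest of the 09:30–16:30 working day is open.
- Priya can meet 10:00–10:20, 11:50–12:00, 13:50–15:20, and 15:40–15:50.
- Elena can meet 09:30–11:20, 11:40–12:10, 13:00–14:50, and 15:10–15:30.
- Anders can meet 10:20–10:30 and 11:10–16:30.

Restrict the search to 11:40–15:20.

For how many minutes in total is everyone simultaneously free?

60 minutes

Ines free within 09:30–16:30: 09:40–13:00, 14:00–14:40, 15:00–16:30.
Ines ∩ Priya: 10:00–10:20, 11:50–12:00, 14:00–14:40, 15:00–15:20, 15:40–15:50.
Ines ∩ Priya ∩ Elena: 10:00–10:20, 11:50–12:00, 14:00–14:40, 15:10–15:20.
Ines ∩ Priya ∩ Elena ∩ Anders: 11:50–12:00, 14:00–14:40, 15:10–15:20.
Restricted to 11:40–15:20: 11:50–12:00, 14:00–14:40, 15:10–15:20.
Total common minutes: 10 + 40 + 10 = 60.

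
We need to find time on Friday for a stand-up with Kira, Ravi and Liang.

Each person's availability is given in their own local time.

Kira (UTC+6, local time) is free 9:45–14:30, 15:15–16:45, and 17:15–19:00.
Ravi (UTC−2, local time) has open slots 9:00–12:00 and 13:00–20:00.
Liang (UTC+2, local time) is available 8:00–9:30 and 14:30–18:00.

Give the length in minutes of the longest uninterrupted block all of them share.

30 minutes

Kira → UTC: 03:45–08:30, 09:15–10:45, 11:15–13:00.
Ravi → UTC: 11:00–14:00, 15:00–22:00.
Liang → UTC: 06:00–07:30, 12:30–16:00.
Kira ∩ Ravi: 11:15–13:00.
Kira ∩ Ravi ∩ Liang: 12:30–13:00.
Single common window of 30 minutes.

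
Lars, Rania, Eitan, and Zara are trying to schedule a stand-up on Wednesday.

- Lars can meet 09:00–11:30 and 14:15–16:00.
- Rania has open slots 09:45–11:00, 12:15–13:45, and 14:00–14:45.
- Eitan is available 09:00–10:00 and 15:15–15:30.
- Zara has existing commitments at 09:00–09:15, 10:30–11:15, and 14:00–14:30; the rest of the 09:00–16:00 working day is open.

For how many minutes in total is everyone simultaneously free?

15 minutes

Zara free within 09:00–16:00: 09:15–10:30, 11:15–14:00, 14:30–16:00.
Lars ∩ Rania: 09:45–11:00, 14:15–14:45.
Lars ∩ Rania ∩ Eitan: 09:45–10:00.
Lars ∩ Rania ∩ Eitan ∩ Zara: 09:45–10:00.
Total common minutes: 15.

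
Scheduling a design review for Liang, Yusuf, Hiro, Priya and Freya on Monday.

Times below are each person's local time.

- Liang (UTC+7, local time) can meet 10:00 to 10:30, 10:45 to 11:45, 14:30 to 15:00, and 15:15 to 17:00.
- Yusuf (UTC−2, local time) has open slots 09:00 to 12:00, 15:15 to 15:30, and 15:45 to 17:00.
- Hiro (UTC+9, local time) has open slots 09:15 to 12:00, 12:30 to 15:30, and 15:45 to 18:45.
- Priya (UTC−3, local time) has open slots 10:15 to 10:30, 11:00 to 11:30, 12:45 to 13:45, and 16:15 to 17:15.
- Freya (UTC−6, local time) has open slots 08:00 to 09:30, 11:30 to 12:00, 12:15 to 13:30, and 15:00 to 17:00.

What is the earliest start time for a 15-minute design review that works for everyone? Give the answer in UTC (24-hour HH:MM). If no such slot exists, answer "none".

Liang → UTC: 03:00–03:30, 03:45–04:45, 07:30–08:00, 08:15–10:00.
Yusuf → UTC: 11:00–14:00, 17:15–17:30, 17:45–19:00.
Hiro → UTC: 00:15–03:00, 03:30–06:30, 06:45–09:45.
Priya → UTC: 13:15–13:30, 14:00–14:30, 15:45–16:45, 19:15–20:15.
Freya → UTC: 14:00–15:30, 17:30–18:00, 18:15–19:30, 21:00–23:00.
Liang ∩ Yusuf: (none).
Liang ∩ Yusuf ∩ Hiro: (none).
Liang ∩ Yusuf ∩ Hiro ∩ Priya: (none).
Liang ∩ Yusuf ∩ Hiro ∩ Priya ∩ Freya: (none).
Windows ≥ 15 min: (none).

none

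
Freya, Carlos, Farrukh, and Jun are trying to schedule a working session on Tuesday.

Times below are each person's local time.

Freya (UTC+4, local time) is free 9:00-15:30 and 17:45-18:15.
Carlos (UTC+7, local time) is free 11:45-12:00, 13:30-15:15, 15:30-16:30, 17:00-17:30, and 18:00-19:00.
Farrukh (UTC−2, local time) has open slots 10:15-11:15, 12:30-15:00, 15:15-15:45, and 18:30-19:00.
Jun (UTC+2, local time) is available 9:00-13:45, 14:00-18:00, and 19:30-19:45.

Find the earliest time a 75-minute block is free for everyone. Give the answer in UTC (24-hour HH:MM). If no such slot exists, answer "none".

none

Freya → UTC: 05:00–11:30, 13:45–14:15.
Carlos → UTC: 04:45–05:00, 06:30–08:15, 08:30–09:30, 10:00–10:30, 11:00–12:00.
Farrukh → UTC: 12:15–13:15, 14:30–17:00, 17:15–17:45, 20:30–21:00.
Jun → UTC: 07:00–11:45, 12:00–16:00, 17:30–17:45.
Freya ∩ Carlos: 06:30–08:15, 08:30–09:30, 10:00–10:30, 11:00–11:30.
Freya ∩ Carlos ∩ Farrukh: (none).
Freya ∩ Carlos ∩ Farrukh ∩ Jun: (none).
Windows ≥ 75 min: (none).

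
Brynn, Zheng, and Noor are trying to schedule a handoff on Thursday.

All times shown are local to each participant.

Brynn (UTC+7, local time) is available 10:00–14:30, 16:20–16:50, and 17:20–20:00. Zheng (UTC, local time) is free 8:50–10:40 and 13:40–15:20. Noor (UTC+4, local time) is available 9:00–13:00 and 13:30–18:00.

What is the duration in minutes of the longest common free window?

Brynn → UTC: 03:00–07:30, 09:20–09:50, 10:20–13:00.
Zheng → UTC: 08:50–10:40, 13:40–15:20.
Noor → UTC: 05:00–09:00, 09:30–14:00.
Brynn ∩ Zheng: 09:20–09:50, 10:20–10:40.
Brynn ∩ Zheng ∩ Noor: 09:30–09:50, 10:20–10:40.
Common window lengths: 20, 20 min; longest is 20.

20 minutes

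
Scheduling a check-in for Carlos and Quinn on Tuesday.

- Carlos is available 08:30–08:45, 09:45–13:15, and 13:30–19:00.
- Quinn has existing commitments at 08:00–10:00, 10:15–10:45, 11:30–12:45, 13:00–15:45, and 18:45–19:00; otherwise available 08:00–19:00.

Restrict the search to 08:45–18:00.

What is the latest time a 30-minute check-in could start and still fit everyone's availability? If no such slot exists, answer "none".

17:30

Quinn free within 08:00–19:00: 10:00–10:15, 10:45–11:30, 12:45–13:00, 15:45–18:45.
Carlos ∩ Quinn: 10:00–10:15, 10:45–11:30, 12:45–13:00, 15:45–18:45.
Restricted to 08:45–18:00: 10:00–10:15, 10:45–11:30, 12:45–13:00, 15:45–18:00.
Windows ≥ 30 min: 10:45–11:30, 15:45–18:00.
Latest start in the last window 15:45–18:00 is 18:00 − 30 min = 17:30.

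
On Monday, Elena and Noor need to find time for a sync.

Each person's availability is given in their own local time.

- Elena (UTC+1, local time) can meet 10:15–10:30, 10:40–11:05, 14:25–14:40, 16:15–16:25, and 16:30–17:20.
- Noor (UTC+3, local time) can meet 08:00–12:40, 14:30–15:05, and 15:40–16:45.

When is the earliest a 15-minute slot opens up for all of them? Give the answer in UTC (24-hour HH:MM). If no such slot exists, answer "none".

Elena → UTC: 09:15–09:30, 09:40–10:05, 13:25–13:40, 15:15–15:25, 15:30–16:20.
Noor → UTC: 05:00–09:40, 11:30–12:05, 12:40–13:45.
Elena ∩ Noor: 09:15–09:30, 13:25–13:40.
Windows ≥ 15 min: 09:15–09:30, 13:25–13:40.
Earliest such window starts at 09:15.

09:15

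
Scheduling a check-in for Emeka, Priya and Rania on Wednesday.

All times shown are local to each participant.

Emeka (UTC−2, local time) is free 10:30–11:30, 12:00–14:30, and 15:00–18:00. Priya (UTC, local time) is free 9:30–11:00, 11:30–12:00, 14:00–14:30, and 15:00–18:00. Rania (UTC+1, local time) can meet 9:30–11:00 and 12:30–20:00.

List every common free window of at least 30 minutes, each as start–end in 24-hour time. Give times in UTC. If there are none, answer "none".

14:00–14:30, 15:00–16:30, 17:00–18:00

Emeka → UTC: 12:30–13:30, 14:00–16:30, 17:00–20:00.
Priya → UTC: 09:30–11:00, 11:30–12:00, 14:00–14:30, 15:00–18:00.
Rania → UTC: 08:30–10:00, 11:30–19:00.
Emeka ∩ Priya: 14:00–14:30, 15:00–16:30, 17:00–18:00.
Emeka ∩ Priya ∩ Rania: 14:00–14:30, 15:00–16:30, 17:00–18:00.
Windows ≥ 30 min: 14:00–14:30, 15:00–16:30, 17:00–18:00.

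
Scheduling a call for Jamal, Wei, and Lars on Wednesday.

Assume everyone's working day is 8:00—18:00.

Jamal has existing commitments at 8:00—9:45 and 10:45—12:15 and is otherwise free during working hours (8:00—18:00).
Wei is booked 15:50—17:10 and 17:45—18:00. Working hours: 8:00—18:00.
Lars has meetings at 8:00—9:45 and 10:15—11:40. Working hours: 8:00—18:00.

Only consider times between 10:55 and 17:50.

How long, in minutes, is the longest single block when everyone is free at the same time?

215 minutes

Jamal free within 08:00–18:00: 09:45–10:45, 12:15–18:00.
Wei free within 08:00–18:00: 08:00–15:50, 17:10–17:45.
Lars free within 08:00–18:00: 09:45–10:15, 11:40–18:00.
Jamal ∩ Wei: 09:45–10:45, 12:15–15:50, 17:10–17:45.
Jamal ∩ Wei ∩ Lars: 09:45–10:15, 12:15–15:50, 17:10–17:45.
Restricted to 10:55–17:50: 12:15–15:50, 17:10–17:45.
Common window lengths: 215, 35 min; longest is 215.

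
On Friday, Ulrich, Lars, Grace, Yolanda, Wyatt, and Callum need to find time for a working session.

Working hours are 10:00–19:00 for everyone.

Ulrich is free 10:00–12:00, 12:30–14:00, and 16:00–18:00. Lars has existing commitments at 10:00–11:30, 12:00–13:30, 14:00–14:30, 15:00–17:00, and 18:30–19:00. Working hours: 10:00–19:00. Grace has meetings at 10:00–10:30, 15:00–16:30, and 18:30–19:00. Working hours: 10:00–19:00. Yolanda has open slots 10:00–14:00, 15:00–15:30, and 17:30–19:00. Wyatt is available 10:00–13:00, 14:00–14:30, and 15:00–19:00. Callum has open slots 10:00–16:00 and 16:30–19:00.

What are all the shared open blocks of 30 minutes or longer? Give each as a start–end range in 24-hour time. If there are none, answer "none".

Lars free within 10:00–19:00: 11:30–12:00, 13:30–14:00, 14:30–15:00, 17:00–18:30.
Grace free within 10:00–19:00: 10:30–15:00, 16:30–18:30.
Ulrich ∩ Lars: 11:30–12:00, 13:30–14:00, 17:00–18:00.
Ulrich ∩ Lars ∩ Grace: 11:30–12:00, 13:30–14:00, 17:00–18:00.
Ulrich ∩ Lars ∩ Grace ∩ Yolanda: 11:30–12:00, 13:30–14:00, 17:30–18:00.
Ulrich ∩ Lars ∩ Grace ∩ Yolanda ∩ Wyatt: 11:30–12:00, 17:30–18:00.
Ulrich ∩ Lars ∩ Grace ∩ Yolanda ∩ Wyatt ∩ Callum: 11:30–12:00, 17:30–18:00.
Windows ≥ 30 min: 11:30–12:00, 17:30–18:00.

11:30–12:00, 17:30–18:00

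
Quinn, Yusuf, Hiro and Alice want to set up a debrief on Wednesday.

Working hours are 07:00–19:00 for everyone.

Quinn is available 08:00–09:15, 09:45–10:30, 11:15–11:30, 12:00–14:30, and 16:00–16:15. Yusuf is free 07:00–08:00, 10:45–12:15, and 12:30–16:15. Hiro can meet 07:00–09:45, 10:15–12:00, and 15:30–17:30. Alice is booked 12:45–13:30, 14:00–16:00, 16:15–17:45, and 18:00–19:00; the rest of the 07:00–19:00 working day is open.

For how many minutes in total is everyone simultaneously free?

30 minutes

Alice free within 07:00–19:00: 07:00–12:45, 13:30–14:00, 16:00–16:15, 17:45–18:00.
Quinn ∩ Yusuf: 11:15–11:30, 12:00–12:15, 12:30–14:30, 16:00–16:15.
Quinn ∩ Yusuf ∩ Hiro: 11:15–11:30, 16:00–16:15.
Quinn ∩ Yusuf ∩ Hiro ∩ Alice: 11:15–11:30, 16:00–16:15.
Total common minutes: 15 + 15 = 30.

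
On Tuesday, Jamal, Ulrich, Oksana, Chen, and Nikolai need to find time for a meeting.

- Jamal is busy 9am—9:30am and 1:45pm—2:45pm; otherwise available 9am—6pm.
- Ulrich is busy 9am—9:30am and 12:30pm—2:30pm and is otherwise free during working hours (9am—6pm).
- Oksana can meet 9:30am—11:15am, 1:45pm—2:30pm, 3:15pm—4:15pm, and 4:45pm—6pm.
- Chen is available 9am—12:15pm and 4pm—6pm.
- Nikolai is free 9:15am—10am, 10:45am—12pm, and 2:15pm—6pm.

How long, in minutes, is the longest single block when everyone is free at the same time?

Jamal free within 09:00–18:00: 09:30–13:45, 14:45–18:00.
Ulrich free within 09:00–18:00: 09:30–12:30, 14:30–18:00.
Jamal ∩ Ulrich: 09:30–12:30, 14:45–18:00.
Jamal ∩ Ulrich ∩ Oksana: 09:30–11:15, 15:15–16:15, 16:45–18:00.
Jamal ∩ Ulrich ∩ Oksana ∩ Chen: 09:30–11:15, 16:00–16:15, 16:45–18:00.
Jamal ∩ Ulrich ∩ Oksana ∩ Chen ∩ Nikolai: 09:30–10:00, 10:45–11:15, 16:00–16:15, 16:45–18:00.
Common window lengths: 30, 30, 15, 75 min; longest is 75.

75 minutes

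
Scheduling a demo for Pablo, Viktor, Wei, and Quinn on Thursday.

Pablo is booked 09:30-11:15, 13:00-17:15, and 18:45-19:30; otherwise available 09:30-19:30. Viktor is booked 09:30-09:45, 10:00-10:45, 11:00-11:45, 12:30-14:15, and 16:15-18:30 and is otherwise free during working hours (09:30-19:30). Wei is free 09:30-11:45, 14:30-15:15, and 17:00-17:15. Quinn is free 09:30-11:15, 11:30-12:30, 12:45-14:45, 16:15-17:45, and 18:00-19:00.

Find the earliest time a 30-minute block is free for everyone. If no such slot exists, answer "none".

none

Pablo free within 09:30–19:30: 11:15–13:00, 17:15–18:45.
Viktor free within 09:30–19:30: 09:45–10:00, 10:45–11:00, 11:45–12:30, 14:15–16:15, 18:30–19:30.
Pablo ∩ Viktor: 11:45–12:30, 18:30–18:45.
Pablo ∩ Viktor ∩ Wei: (none).
Pablo ∩ Viktor ∩ Wei ∩ Quinn: (none).
Windows ≥ 30 min: (none).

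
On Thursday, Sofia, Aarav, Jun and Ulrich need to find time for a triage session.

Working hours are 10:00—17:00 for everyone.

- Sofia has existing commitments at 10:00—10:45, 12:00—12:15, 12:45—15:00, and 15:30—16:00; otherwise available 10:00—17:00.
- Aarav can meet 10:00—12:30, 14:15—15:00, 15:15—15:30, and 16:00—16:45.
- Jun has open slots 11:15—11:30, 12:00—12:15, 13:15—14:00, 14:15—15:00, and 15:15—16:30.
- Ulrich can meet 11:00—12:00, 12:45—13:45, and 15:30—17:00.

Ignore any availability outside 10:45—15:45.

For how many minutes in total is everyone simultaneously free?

15 minutes

Sofia free within 10:00–17:00: 10:45–12:00, 12:15–12:45, 15:00–15:30, 16:00–17:00.
Sofia ∩ Aarav: 10:45–12:00, 12:15–12:30, 15:15–15:30, 16:00–16:45.
Sofia ∩ Aarav ∩ Jun: 11:15–11:30, 15:15–15:30, 16:00–16:30.
Sofia ∩ Aarav ∩ Jun ∩ Ulrich: 11:15–11:30, 16:00–16:30.
Restricted to 10:45–15:45: 11:15–11:30.
Total common minutes: 15.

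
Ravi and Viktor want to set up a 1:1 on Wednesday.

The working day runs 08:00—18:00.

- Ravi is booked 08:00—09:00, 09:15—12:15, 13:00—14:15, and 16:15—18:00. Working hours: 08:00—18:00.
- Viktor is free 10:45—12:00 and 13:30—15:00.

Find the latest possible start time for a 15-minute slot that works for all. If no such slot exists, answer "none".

14:45

Ravi free within 08:00–18:00: 09:00–09:15, 12:15–13:00, 14:15–16:15.
Ravi ∩ Viktor: 14:15–15:00.
Windows ≥ 15 min: 14:15–15:00.
Latest start in the last window 14:15–15:00 is 15:00 − 15 min = 14:45.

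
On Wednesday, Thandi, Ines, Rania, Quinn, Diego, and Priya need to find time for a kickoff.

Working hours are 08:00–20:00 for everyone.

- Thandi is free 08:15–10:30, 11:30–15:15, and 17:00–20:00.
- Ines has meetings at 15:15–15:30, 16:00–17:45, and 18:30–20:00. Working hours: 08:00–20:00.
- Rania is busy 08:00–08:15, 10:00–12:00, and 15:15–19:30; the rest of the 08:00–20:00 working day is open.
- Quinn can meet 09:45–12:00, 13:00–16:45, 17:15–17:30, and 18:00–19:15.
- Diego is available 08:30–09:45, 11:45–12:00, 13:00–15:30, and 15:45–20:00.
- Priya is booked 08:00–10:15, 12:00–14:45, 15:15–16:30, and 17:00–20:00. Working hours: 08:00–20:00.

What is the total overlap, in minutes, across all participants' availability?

Ines free within 08:00–20:00: 08:00–15:15, 15:30–16:00, 17:45–18:30.
Rania free within 08:00–20:00: 08:15–10:00, 12:00–15:15, 19:30–20:00.
Priya free within 08:00–20:00: 10:15–12:00, 14:45–15:15, 16:30–17:00.
Thandi ∩ Ines: 08:15–10:30, 11:30–15:15, 17:45–18:30.
Thandi ∩ Ines ∩ Rania: 08:15–10:00, 12:00–15:15.
Thandi ∩ Ines ∩ Rania ∩ Quinn: 09:45–10:00, 13:00–15:15.
Thandi ∩ Ines ∩ Rania ∩ Quinn ∩ Diego: 13:00–15:15.
Thandi ∩ Ines ∩ Rania ∩ Quinn ∩ Diego ∩ Priya: 14:45–15:15.
Total common minutes: 30.

30 minutes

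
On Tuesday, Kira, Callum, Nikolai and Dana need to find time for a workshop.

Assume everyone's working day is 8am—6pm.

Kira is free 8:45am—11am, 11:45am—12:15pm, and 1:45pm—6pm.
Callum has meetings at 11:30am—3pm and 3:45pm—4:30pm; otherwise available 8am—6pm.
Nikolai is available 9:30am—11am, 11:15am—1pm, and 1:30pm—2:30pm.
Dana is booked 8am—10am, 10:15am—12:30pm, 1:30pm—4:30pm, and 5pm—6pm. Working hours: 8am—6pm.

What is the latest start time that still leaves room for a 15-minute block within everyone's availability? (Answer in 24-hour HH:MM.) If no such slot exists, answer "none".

Callum free within 08:00–18:00: 08:00–11:30, 15:00–15:45, 16:30–18:00.
Dana free within 08:00–18:00: 10:00–10:15, 12:30–13:30, 16:30–17:00.
Kira ∩ Callum: 08:45–11:00, 15:00–15:45, 16:30–18:00.
Kira ∩ Callum ∩ Nikolai: 09:30–11:00.
Kira ∩ Callum ∩ Nikolai ∩ Dana: 10:00–10:15.
Windows ≥ 15 min: 10:00–10:15.
Latest start in the last window 10:00–10:15 is 10:15 − 15 min = 10:00.

10:00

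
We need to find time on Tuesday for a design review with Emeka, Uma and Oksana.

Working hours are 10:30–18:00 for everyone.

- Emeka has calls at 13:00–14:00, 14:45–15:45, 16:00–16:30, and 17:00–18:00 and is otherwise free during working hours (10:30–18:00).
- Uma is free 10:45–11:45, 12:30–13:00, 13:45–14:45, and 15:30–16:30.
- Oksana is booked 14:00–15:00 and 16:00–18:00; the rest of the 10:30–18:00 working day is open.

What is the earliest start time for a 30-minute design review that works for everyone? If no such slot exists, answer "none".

Emeka free within 10:30–18:00: 10:30–13:00, 14:00–14:45, 15:45–16:00, 16:30–17:00.
Oksana free within 10:30–18:00: 10:30–14:00, 15:00–16:00.
Emeka ∩ Uma: 10:45–11:45, 12:30–13:00, 14:00–14:45, 15:45–16:00.
Emeka ∩ Uma ∩ Oksana: 10:45–11:45, 12:30–13:00, 15:45–16:00.
Windows ≥ 30 min: 10:45–11:45, 12:30–13:00.
Earliest such window starts at 10:45.

10:45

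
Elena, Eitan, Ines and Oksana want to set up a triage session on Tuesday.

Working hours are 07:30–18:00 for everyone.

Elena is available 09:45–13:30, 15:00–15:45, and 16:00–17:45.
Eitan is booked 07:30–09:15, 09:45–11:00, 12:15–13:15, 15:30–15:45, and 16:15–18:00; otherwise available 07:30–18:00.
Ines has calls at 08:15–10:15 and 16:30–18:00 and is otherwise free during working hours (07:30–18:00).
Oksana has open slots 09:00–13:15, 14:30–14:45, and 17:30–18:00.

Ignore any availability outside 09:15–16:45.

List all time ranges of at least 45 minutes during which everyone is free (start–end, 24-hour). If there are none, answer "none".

11:00–12:15

Eitan free within 07:30–18:00: 09:15–09:45, 11:00–12:15, 13:15–15:30, 15:45–16:15.
Ines free within 07:30–18:00: 07:30–08:15, 10:15–16:30.
Elena ∩ Eitan: 11:00–12:15, 13:15–13:30, 15:00–15:30, 16:00–16:15.
Elena ∩ Eitan ∩ Ines: 11:00–12:15, 13:15–13:30, 15:00–15:30, 16:00–16:15.
Elena ∩ Eitan ∩ Ines ∩ Oksana: 11:00–12:15.
Restricted to 09:15–16:45: 11:00–12:15.
Windows ≥ 45 min: 11:00–12:15.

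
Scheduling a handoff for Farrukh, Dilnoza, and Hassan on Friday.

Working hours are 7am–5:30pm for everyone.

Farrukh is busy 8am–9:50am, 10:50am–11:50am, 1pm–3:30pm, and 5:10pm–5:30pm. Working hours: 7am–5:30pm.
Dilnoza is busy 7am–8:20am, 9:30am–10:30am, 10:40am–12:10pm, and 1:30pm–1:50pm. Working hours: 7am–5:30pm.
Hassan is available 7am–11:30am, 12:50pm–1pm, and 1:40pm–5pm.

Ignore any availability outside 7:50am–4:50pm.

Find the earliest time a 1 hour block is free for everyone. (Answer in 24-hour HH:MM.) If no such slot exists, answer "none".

Farrukh free within 07:00–17:30: 07:00–08:00, 09:50–10:50, 11:50–13:00, 15:30–17:10.
Dilnoza free within 07:00–17:30: 08:20–09:30, 10:30–10:40, 12:10–13:30, 13:50–17:30.
Farrukh ∩ Dilnoza: 10:30–10:40, 12:10–13:00, 15:30–17:10.
Farrukh ∩ Dilnoza ∩ Hassan: 10:30–10:40, 12:50–13:00, 15:30–17:00.
Restricted to 07:50–16:50: 10:30–10:40, 12:50–13:00, 15:30–16:50.
Windows ≥ 60 min: 15:30–16:50.
Earliest such window starts at 15:30.

15:30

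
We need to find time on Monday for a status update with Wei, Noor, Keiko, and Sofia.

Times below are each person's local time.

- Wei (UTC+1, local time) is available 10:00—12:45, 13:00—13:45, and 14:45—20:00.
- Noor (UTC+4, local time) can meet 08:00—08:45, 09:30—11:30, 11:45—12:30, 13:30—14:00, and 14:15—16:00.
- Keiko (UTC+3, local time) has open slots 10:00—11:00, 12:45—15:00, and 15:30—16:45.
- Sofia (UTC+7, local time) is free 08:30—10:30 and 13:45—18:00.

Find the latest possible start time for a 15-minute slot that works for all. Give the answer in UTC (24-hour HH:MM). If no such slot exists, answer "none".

10:45

Wei → UTC: 09:00–11:45, 12:00–12:45, 13:45–19:00.
Noor → UTC: 04:00–04:45, 05:30–07:30, 07:45–08:30, 09:30–10:00, 10:15–12:00.
Keiko → UTC: 07:00–08:00, 09:45–12:00, 12:30–13:45.
Sofia → UTC: 01:30–03:30, 06:45–11:00.
Wei ∩ Noor: 09:30–10:00, 10:15–11:45.
Wei ∩ Noor ∩ Keiko: 09:45–10:00, 10:15–11:45.
Wei ∩ Noor ∩ Keiko ∩ Sofia: 09:45–10:00, 10:15–11:00.
Windows ≥ 15 min: 09:45–10:00, 10:15–11:00.
Latest start in the last window 10:15–11:00 is 11:00 − 15 min = 10:45.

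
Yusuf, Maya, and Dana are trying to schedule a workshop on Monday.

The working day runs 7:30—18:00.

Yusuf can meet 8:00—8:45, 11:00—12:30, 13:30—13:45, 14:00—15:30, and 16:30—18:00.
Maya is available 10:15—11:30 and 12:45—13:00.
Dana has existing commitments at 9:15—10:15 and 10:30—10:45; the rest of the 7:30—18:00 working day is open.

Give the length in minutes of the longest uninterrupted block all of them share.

30 minutes

Dana free within 07:30–18:00: 07:30–09:15, 10:15–10:30, 10:45–18:00.
Yusuf ∩ Maya: 11:00–11:30.
Yusuf ∩ Maya ∩ Dana: 11:00–11:30.
Single common window of 30 minutes.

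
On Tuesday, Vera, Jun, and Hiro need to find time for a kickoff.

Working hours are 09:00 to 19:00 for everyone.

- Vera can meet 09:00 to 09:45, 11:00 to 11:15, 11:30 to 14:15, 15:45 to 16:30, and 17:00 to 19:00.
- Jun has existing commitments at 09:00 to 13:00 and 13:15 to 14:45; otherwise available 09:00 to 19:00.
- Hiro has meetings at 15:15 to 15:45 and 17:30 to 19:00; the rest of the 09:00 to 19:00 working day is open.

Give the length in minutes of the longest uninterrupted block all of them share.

45 minutes

Jun free within 09:00–19:00: 13:00–13:15, 14:45–19:00.
Hiro free within 09:00–19:00: 09:00–15:15, 15:45–17:30.
Vera ∩ Jun: 13:00–13:15, 15:45–16:30, 17:00–19:00.
Vera ∩ Jun ∩ Hiro: 13:00–13:15, 15:45–16:30, 17:00–17:30.
Common window lengths: 15, 45, 30 min; longest is 45.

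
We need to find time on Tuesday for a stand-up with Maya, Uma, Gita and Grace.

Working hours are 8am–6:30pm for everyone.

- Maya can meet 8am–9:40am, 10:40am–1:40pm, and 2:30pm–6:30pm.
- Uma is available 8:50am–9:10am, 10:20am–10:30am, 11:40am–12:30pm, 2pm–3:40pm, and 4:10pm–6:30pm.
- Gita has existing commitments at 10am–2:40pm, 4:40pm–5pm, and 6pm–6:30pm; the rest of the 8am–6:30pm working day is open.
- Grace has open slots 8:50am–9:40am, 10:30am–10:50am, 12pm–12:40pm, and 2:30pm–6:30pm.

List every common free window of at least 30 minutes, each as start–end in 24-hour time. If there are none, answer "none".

14:40–15:40, 16:10–16:40, 17:00–18:00

Gita free within 08:00–18:30: 08:00–10:00, 14:40–16:40, 17:00–18:00.
Maya ∩ Uma: 08:50–09:10, 11:40–12:30, 14:30–15:40, 16:10–18:30.
Maya ∩ Uma ∩ Gita: 08:50–09:10, 14:40–15:40, 16:10–16:40, 17:00–18:00.
Maya ∩ Uma ∩ Gita ∩ Grace: 08:50–09:10, 14:40–15:40, 16:10–16:40, 17:00–18:00.
Windows ≥ 30 min: 14:40–15:40, 16:10–16:40, 17:00–18:00.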